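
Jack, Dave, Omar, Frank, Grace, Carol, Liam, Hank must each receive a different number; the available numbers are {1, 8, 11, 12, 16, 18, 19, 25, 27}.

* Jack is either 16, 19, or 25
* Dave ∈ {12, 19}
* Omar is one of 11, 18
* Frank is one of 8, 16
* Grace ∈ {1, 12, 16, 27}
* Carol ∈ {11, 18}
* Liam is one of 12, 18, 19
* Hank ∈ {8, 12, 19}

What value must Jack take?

25

Omar and Carol between them cover only {11, 18} — a naked pair. Remove those values from Liam.
The 2 variables Dave and Liam are confined to {12, 19}, which locks those values in; drop them from Jack, Grace, Hank.
Hank has just one choice, so Hank = 8. Remove 8 from Frank.
Frank must be 16 (only option left). Eliminate 16 elsewhere: Jack, Grace.
So Jack = 25.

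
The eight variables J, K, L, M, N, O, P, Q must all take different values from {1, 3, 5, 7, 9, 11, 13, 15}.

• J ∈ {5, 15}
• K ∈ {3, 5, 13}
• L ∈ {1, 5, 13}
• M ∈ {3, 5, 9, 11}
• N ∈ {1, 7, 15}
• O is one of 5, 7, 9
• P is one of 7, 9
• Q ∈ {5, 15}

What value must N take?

1

The 8 variables together cover exactly {1, 3, 5, 7, 9, 11, 13, 15} — 8 values for 8 variables — and 11 appears only in M's list, so M = 11.
The 7 still-open variables draw from only 7 values {1, 3, 5, 7, 9, 13, 15}, so each is used; only K can be 3, hence K = 3.
The 6 still-open variables draw from only 6 values {1, 5, 7, 9, 13, 15}, so each is used; only L can be 13, hence L = 13.
The 5 still-open variables draw from only 5 values {1, 5, 7, 9, 15}, so each is used; only N can be 1, hence N = 1.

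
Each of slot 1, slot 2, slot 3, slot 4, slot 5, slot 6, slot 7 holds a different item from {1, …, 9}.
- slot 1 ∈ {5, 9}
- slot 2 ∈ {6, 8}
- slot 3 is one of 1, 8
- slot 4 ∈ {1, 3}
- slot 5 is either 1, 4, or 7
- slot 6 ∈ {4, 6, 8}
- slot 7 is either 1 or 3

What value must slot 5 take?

7

The 2 variables slot 4 and slot 7 are confined to {1, 3}, which locks those values in; drop them from slot 3, slot 5.
That leaves slot 3 = 8. Eliminate 8 elsewhere: slot 2, slot 6.
slot 2 has just one choice, so slot 2 = 6. So slot 6 can't be 6.
slot 6 must be 4 (only option left). Eliminate 4 elsewhere: slot 5.
So slot 5 = 7.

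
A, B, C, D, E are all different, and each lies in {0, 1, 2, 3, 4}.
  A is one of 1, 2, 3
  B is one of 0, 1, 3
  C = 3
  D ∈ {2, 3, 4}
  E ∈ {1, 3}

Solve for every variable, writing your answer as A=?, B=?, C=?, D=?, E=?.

C has just one choice, so C = 3. So A, B, D, E can't be 3.
E must be 1 (only option left). So A, B can't be 1.
A must be 2 (only option left). Remove 2 from D.
B has just one choice, so B = 0.
D has just one choice, so D = 4.

A=2, B=0, C=3, D=4, E=1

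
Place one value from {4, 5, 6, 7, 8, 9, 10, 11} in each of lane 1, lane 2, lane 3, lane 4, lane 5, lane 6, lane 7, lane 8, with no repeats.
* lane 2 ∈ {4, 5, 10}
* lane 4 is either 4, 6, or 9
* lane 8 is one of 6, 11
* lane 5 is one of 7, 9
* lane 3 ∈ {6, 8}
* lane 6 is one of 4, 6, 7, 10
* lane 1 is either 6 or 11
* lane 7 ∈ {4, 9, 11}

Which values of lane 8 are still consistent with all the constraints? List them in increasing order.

6, 11

The 8 variables together cover exactly {4, 5, 6, 7, 8, 9, 10, 11} — 8 values for 8 variables — and 5 appears only in lane 2's list, so lane 2 = 5.
The 7 still-open variables draw from only 7 values {4, 6, 7, 8, 9, 10, 11}, so each is used; only lane 3 can be 8, hence lane 3 = 8.
The 6 still-open variables together cover exactly {4, 6, 7, 9, 10, 11} — 6 values for 6 variables — and 10 appears only in lane 6's list, so lane 6 = 10.
The 5 still-open variables together cover exactly {4, 6, 7, 9, 11} — 5 values for 5 variables — and 7 appears only in lane 5's list, so lane 5 = 7.
lane 1 and lane 8 between them cover only {6, 11} — a naked pair. Remove those values from lane 4, lane 7.
No further eliminations apply; lane 8 can still be any of 6, 11.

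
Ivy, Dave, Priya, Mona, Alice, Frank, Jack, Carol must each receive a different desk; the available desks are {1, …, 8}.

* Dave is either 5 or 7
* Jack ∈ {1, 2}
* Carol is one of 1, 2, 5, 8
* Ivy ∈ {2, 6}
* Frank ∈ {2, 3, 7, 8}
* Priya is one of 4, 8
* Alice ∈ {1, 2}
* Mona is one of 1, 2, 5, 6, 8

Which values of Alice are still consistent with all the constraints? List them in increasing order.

1, 2

The 8 variables draw from only 8 values {1, 2, 3, 4, 5, 6, 7, 8}, so each is used; only Frank can be 3, hence Frank = 3.
The 7 still-open variables together cover exactly {1, 2, 4, 5, 6, 7, 8} — 7 values for 7 variables — and 4 appears only in Priya's list, so Priya = 4.
The 6 still-open variables draw from only 6 values {1, 2, 5, 6, 7, 8}, so each is used; only Dave can be 7, hence Dave = 7.
Alice and Jack share exactly the 2 values {1, 2}; by pigeonhole those values go to them, so strike 1, 2 from Ivy, Mona, Carol.
Ivy's domain is down to {6}, so Ivy = 6. So Mona can't be 6.
No further eliminations apply; Alice can still be any of 1, 2.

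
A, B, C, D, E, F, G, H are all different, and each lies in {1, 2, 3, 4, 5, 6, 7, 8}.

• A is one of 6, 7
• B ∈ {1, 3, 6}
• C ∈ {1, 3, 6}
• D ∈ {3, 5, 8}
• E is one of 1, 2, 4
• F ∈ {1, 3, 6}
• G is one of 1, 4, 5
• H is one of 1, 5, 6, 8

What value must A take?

7

Among the 8 variables, 2 fits only E (and all 8 values in {1, 2, 3, 4, 5, 6, 7, 8} must be used), so E = 2.
The 7 still-open variables together cover exactly {1, 3, 4, 5, 6, 7, 8} — 7 values for 7 variables — and 4 appears only in G's list, so G = 4.
The 6 still-open variables draw from only 6 values {1, 3, 5, 6, 7, 8}, so each is used; only A can be 7, hence A = 7.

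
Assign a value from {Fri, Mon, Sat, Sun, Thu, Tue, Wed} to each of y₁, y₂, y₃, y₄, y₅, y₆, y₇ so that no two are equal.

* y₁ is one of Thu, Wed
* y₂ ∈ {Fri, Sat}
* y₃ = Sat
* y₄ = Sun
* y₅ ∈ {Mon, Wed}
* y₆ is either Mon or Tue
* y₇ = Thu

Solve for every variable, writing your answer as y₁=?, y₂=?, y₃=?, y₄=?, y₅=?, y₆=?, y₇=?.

y₁=Wed, y₂=Fri, y₃=Sat, y₄=Sun, y₅=Mon, y₆=Tue, y₇=Thu

y₃'s domain is down to {Sat}, so y₃ = Sat. So y₂ can't be Sat.
That leaves y₄ = Sun.
y₇ must be Thu (only option left). Strike Thu from y₁.
y₁ has just one choice, so y₁ = Wed. Eliminate Wed elsewhere: y₅.
y₂ has just one choice, so y₂ = Fri.
y₅ has just one choice, so y₅ = Mon. Remove Mon from y₆.
y₆'s domain is down to {Tue}, so y₆ = Tue.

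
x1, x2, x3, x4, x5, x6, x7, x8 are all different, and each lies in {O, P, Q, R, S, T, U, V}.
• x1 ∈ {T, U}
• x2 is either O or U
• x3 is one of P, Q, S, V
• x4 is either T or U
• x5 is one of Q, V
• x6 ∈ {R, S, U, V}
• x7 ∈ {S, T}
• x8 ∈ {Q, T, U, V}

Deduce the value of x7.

Among the 8 variables, O fits only x2 (and all 8 values in {O, P, Q, R, S, T, U, V} must be used), so x2 = O.
Among the 7 still-open variables, P fits only x3 (and all 7 values in {P, Q, R, S, T, U, V} must be used), so x3 = P.
The 6 still-open variables draw from only 6 values {Q, R, S, T, U, V}, so each is used; only x6 can be R, hence x6 = R.
The 5 still-open variables together cover exactly {Q, S, T, U, V} — 5 values for 5 variables — and S appears only in x7's list, so x7 = S.

S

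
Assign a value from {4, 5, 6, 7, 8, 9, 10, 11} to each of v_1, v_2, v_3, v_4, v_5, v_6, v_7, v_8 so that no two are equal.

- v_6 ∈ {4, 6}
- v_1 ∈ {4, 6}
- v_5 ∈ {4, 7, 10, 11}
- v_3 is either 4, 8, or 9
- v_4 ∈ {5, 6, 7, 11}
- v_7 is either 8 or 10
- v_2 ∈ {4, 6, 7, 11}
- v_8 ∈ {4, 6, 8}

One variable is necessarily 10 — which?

The 8 variables draw from only 8 values {4, 5, 6, 7, 8, 9, 10, 11}, so each is used; only v_4 can be 5, hence v_4 = 5.
The 7 still-open variables together cover exactly {4, 6, 7, 8, 9, 10, 11} — 7 values for 7 variables — and 9 appears only in v_3's list, so v_3 = 9.
v_1 and v_6 share exactly the 2 values {4, 6}; by pigeonhole those values go to them, so strike 4, 6 from v_2, v_5, v_8.
That leaves v_8 = 8. Eliminate 8 elsewhere: v_7.
So 10 goes to v_7.

v_7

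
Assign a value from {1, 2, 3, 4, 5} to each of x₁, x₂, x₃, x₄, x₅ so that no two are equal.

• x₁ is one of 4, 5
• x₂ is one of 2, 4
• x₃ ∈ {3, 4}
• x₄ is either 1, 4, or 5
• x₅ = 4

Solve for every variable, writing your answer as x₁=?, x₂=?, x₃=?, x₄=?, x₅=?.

x₁=5, x₂=2, x₃=3, x₄=1, x₅=4

x₅'s domain is down to {4}, so x₅ = 4. Eliminate 4 elsewhere: x₁, x₂, x₃, x₄.
x₁ has just one choice, so x₁ = 5. Remove 5 from x₄.
x₂ has just one choice, so x₂ = 2.
x₃ must be 3 (only option left).
That leaves x₄ = 1.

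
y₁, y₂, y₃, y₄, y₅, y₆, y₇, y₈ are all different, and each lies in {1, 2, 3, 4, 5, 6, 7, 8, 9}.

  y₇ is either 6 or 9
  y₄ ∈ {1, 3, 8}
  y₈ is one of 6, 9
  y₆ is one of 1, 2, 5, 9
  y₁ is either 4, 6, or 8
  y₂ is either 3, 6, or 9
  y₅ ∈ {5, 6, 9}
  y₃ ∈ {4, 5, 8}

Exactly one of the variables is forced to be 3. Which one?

y₂

Among the 8 variables, 2 fits only y₆ (and all 8 values in {1, 2, 3, 4, 5, 6, 8, 9} must be used), so y₆ = 2.
Among the 7 still-open variables, 1 fits only y₄ (and all 7 values in {1, 3, 4, 5, 6, 8, 9} must be used), so y₄ = 1.
Among the 6 still-open variables, 3 fits only y₂ (and all 6 values in {3, 4, 5, 6, 8, 9} must be used), so y₂ = 3.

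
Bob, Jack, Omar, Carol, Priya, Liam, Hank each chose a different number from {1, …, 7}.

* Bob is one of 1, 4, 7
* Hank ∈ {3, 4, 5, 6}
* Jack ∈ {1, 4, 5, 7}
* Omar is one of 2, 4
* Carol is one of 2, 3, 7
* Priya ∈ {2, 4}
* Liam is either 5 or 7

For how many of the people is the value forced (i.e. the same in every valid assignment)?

Among the 7 variables, 6 fits only Hank (and all 7 values in {1, 2, 3, 4, 5, 6, 7} must be used), so Hank = 6.
Among the 6 still-open variables, 3 fits only Carol (and all 6 values in {1, 2, 3, 4, 5, 7} must be used), so Carol = 3.
Omar and Priya between them cover only {2, 4} — a naked pair. Remove those values from Bob, Jack.
Determined: Carol=3, Hank=6. The other people each still have more than one consistent value. That makes 2.

2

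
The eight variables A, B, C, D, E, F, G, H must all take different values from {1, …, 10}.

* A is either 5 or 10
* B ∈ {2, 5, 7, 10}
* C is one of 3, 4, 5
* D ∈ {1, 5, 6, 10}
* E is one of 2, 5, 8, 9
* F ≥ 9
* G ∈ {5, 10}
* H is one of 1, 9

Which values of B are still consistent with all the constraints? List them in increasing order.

The 2 variables A and G are confined to {5, 10}, which locks those values in; drop them from B, C, D, E, F.
F has just one choice, so F = 9. Remove 9 from E, H.
H's domain is down to {1}, so H = 1. Remove 1 from D.
D must be 6 (only option left).
No further eliminations apply; B can still be any of 2, 7.

2, 7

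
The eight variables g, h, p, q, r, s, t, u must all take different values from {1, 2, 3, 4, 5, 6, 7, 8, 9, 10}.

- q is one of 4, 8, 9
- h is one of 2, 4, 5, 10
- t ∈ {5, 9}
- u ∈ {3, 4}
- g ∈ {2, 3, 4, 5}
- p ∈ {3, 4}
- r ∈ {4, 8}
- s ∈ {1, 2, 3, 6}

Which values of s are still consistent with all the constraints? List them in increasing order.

1, 6

p and u share exactly the 2 values {3, 4}; by pigeonhole those values go to them, so strike 3, 4 from g, h, q, r, s.
r's domain is down to {8}, so r = 8. So q can't be 8.
q must be 9 (only option left). So t can't be 9.
t must be 5 (only option left). So g, h can't be 5.
g must be 2 (only option left). Eliminate 2 elsewhere: h, s.
h's domain is down to {10}, so h = 10.
No further eliminations apply; s can still be any of 1, 6.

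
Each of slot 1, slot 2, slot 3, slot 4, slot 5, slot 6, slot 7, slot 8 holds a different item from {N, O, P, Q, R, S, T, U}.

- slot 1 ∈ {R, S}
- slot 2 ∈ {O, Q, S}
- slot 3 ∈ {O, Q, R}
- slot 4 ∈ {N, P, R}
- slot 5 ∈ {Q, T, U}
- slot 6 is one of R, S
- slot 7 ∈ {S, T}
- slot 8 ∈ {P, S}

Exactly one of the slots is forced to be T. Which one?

Among the 8 variables, N fits only slot 4 (and all 8 values in {N, O, P, Q, R, S, T, U} must be used), so slot 4 = N.
The 7 still-open variables draw from only 7 values {O, P, Q, R, S, T, U}, so each is used; only slot 8 can be P, hence slot 8 = P.
The 6 still-open variables together cover exactly {O, Q, R, S, T, U} — 6 values for 6 variables — and U appears only in slot 5's list, so slot 5 = U.
The 5 still-open variables draw from only 5 values {O, Q, R, S, T}, so each is used; only slot 7 can be T, hence slot 7 = T.

slot 7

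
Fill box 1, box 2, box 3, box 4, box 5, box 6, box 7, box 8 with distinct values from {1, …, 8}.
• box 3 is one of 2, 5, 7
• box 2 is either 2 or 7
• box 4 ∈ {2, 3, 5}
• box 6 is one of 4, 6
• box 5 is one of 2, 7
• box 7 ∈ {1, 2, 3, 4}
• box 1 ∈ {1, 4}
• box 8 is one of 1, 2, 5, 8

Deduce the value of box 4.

3

The 8 variables together cover exactly {1, 2, 3, 4, 5, 6, 7, 8} — 8 values for 8 variables — and 6 appears only in box 6's list, so box 6 = 6.
The 7 still-open variables together cover exactly {1, 2, 3, 4, 5, 7, 8} — 7 values for 7 variables — and 8 appears only in box 8's list, so box 8 = 8.
box 2 and box 5 share exactly the 2 values {2, 7}; by pigeonhole those values go to them, so strike 2, 7 from box 3, box 4, box 7.
box 3 has just one choice, so box 3 = 5. Remove 5 from box 4.
So box 4 = 3.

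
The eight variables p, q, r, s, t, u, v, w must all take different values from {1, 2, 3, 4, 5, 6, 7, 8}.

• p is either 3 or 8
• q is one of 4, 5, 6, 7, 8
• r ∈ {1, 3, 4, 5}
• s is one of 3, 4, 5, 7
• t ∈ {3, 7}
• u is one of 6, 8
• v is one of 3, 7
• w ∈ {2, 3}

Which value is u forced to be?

6

Among the 8 variables, 1 fits only r (and all 8 values in {1, 2, 3, 4, 5, 6, 7, 8} must be used), so r = 1.
The 7 still-open variables together cover exactly {2, 3, 4, 5, 6, 7, 8} — 7 values for 7 variables — and 2 appears only in w's list, so w = 2.
t and v between them cover only {3, 7} — a naked pair. Remove those values from p, q, s.
p has just one choice, so p = 8. Eliminate 8 elsewhere: q, u.
So u = 6.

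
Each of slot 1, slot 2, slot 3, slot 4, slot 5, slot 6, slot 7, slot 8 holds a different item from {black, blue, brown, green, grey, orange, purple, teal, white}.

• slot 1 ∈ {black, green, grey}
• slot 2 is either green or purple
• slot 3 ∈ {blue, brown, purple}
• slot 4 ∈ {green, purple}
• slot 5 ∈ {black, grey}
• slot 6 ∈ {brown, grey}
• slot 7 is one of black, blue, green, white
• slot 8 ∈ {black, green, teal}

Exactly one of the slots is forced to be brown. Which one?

slot 6

The 8 variables together cover exactly {black, blue, brown, green, grey, purple, teal, white} — 8 values for 8 variables — and teal appears only in slot 8's list, so slot 8 = teal.
Among the 7 still-open variables, white fits only slot 7 (and all 7 values in {black, blue, brown, green, grey, purple, white} must be used), so slot 7 = white.
The 6 still-open variables together cover exactly {black, blue, brown, green, grey, purple} — 6 values for 6 variables — and blue appears only in slot 3's list, so slot 3 = blue.
The 5 still-open variables together cover exactly {black, brown, green, grey, purple} — 5 values for 5 variables — and brown appears only in slot 6's list, so slot 6 = brown.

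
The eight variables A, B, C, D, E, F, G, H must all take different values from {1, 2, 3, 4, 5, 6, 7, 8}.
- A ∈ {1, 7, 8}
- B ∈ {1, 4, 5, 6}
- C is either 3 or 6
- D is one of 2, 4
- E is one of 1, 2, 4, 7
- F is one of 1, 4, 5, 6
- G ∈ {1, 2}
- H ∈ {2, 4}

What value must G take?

1

The 8 variables draw from only 8 values {1, 2, 3, 4, 5, 6, 7, 8}, so each is used; only C can be 3, hence C = 3.
The 7 still-open variables together cover exactly {1, 2, 4, 5, 6, 7, 8} — 7 values for 7 variables — and 8 appears only in A's list, so A = 8.
The 6 still-open variables together cover exactly {1, 2, 4, 5, 6, 7} — 6 values for 6 variables — and 7 appears only in E's list, so E = 7.
The 2 variables D and H are confined to {2, 4}, which locks those values in; drop them from B, F, G.
So G = 1.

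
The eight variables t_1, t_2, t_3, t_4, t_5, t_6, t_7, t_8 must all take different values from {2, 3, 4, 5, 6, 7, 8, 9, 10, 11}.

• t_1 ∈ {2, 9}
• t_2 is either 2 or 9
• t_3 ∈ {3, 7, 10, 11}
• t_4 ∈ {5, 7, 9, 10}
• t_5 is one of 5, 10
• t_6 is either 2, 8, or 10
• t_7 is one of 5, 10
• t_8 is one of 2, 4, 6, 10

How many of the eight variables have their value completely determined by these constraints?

t_1 and t_2 share exactly the 2 values {2, 9}; by pigeonhole those values go to them, so strike 2, 9 from t_4, t_6, t_8.
The 2 variables t_5 and t_7 are confined to {5, 10}, which locks those values in; drop them from t_3, t_4, t_6, t_8.
t_4 has just one choice, so t_4 = 7. So t_3 can't be 7.
t_6 has just one choice, so t_6 = 8.
Determined: t_4=7, t_6=8. The other variables each still have more than one consistent value. That makes 2.

2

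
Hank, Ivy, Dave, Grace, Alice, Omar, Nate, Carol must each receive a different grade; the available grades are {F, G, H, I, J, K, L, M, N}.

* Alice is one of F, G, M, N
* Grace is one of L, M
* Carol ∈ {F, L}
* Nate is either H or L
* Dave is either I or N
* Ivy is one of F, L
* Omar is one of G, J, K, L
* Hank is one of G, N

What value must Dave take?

I

The 2 variables Ivy and Carol are confined to {F, L}, which locks those values in; drop them from Grace, Alice, Omar, Nate.
Grace has just one choice, so Grace = M. Remove M from Alice.
That leaves Nate = H.
Hank and Alice share exactly the 2 values {G, N}; by pigeonhole those values go to them, so strike G, N from Dave, Omar.
So Dave = I.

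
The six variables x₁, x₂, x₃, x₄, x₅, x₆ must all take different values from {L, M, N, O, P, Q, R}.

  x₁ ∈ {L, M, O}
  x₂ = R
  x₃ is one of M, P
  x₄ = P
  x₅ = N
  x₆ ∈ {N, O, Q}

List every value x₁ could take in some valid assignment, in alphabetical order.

L, O

x₂ must be R (only option left).
x₄ has just one choice, so x₄ = P. So x₃ can't be P.
That leaves x₅ = N. Remove N from x₆.
x₃'s domain is down to {M}, so x₃ = M. Eliminate M elsewhere: x₁.
No further eliminations apply; x₁ can still be any of L, O.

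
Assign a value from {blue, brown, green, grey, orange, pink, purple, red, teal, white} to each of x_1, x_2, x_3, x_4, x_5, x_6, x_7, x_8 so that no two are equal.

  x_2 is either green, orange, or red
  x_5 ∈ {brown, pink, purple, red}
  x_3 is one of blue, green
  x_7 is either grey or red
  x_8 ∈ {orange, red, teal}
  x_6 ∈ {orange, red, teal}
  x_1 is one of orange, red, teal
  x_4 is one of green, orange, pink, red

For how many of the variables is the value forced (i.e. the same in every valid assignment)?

4

x_1, x_6, x_8 between them cover only {orange, red, teal} — a naked triple. Remove those values from x_2, x_4, x_5, x_7.
That leaves x_2 = green. So x_3, x_4 can't be green.
x_3 must be blue (only option left).
That leaves x_4 = pink. Eliminate pink elsewhere: x_5.
x_7 has just one choice, so x_7 = grey.
Determined: x_2=green, x_3=blue, x_4=pink, x_7=grey. The other variables each still have more than one consistent value. That makes 4.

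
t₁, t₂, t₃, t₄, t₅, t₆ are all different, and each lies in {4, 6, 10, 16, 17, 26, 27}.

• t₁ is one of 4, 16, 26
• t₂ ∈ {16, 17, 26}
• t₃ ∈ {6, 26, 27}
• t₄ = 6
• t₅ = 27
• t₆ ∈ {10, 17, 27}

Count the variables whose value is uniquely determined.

3

t₄'s domain is down to {6}, so t₄ = 6. Strike 6 from t₃.
t₅ has just one choice, so t₅ = 27. So t₃, t₆ can't be 27.
That leaves t₃ = 26. Strike 26 from t₁, t₂.
Determined: t₃=26, t₄=6, t₅=27. The other variables each still have more than one consistent value. That makes 3.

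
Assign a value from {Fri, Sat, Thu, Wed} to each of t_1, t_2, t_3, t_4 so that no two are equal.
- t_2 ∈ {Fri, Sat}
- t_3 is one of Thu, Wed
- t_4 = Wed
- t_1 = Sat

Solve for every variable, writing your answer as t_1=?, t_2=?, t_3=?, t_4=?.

t_1=Sat, t_2=Fri, t_3=Thu, t_4=Wed

t_1's domain is down to {Sat}, so t_1 = Sat. Strike Sat from t_2.
t_2's domain is down to {Fri}, so t_2 = Fri.
That leaves t_4 = Wed. Strike Wed from t_3.
That leaves t_3 = Thu.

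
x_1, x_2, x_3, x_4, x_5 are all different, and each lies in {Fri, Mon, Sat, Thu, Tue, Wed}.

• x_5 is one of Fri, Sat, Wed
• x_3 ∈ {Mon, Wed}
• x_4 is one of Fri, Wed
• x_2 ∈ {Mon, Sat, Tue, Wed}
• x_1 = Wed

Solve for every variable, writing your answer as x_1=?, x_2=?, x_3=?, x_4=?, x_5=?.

x_1 must be Wed (only option left). Strike Wed from x_2, x_3, x_4, x_5.
x_3's domain is down to {Mon}, so x_3 = Mon. So x_2 can't be Mon.
x_4 has just one choice, so x_4 = Fri. Remove Fri from x_5.
That leaves x_5 = Sat. Remove Sat from x_2.
x_2's domain is down to {Tue}, so x_2 = Tue.

x_1=Wed, x_2=Tue, x_3=Mon, x_4=Fri, x_5=Sat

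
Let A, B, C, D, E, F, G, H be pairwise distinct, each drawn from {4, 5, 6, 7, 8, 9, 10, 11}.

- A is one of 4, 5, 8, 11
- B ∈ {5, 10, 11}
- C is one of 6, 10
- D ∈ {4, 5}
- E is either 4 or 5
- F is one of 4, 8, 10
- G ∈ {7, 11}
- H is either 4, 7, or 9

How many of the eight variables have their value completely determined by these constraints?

3

Among the 8 variables, 6 fits only C (and all 8 values in {4, 5, 6, 7, 8, 9, 10, 11} must be used), so C = 6.
The 7 still-open variables draw from only 7 values {4, 5, 7, 8, 9, 10, 11}, so each is used; only H can be 9, hence H = 9.
The 6 still-open variables draw from only 6 values {4, 5, 7, 8, 10, 11}, so each is used; only G can be 7, hence G = 7.
The 2 variables D and E are confined to {4, 5}, which locks those values in; drop them from A, B, F.
Determined: C=6, G=7, H=9. The other variables each still have more than one consistent value. That makes 3.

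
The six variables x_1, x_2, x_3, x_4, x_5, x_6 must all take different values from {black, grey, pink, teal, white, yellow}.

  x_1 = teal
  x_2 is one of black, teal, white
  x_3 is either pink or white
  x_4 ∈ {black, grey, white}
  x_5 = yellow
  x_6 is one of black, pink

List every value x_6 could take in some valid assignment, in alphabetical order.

x_1's domain is down to {teal}, so x_1 = teal. So x_2 can't be teal.
x_5 must be yellow (only option left).
Among the 4 still-open variables, grey fits only x_4 (and all 4 values in {black, grey, pink, white} must be used), so x_4 = grey.
No further eliminations apply; x_6 can still be any of black, pink.

black, pink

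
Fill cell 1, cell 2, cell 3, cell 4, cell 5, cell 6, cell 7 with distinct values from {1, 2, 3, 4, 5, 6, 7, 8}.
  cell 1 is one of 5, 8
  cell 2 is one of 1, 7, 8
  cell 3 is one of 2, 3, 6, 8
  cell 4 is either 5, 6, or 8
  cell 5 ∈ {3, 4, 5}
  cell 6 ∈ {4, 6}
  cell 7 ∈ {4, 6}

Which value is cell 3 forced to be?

cell 6 and cell 7 share exactly the 2 values {4, 6}; by pigeonhole those values go to them, so strike 4, 6 from cell 3, cell 4, cell 5.
The 2 variables cell 1 and cell 4 are confined to {5, 8}, which locks those values in; drop them from cell 2, cell 3, cell 5.
That leaves cell 5 = 3. Eliminate 3 elsewhere: cell 3.
So cell 3 = 2.

2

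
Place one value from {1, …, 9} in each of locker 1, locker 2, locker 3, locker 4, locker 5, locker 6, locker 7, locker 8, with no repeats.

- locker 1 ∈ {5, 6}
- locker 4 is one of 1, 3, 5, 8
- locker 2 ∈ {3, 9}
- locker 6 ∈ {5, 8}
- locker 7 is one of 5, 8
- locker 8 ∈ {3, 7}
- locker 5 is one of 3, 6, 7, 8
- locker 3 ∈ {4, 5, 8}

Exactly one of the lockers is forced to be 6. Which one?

locker 1

Among the 8 variables, 1 fits only locker 4 (and all 8 values in {1, 3, 4, 5, 6, 7, 8, 9} must be used), so locker 4 = 1.
The 7 still-open variables together cover exactly {3, 4, 5, 6, 7, 8, 9} — 7 values for 7 variables — and 4 appears only in locker 3's list, so locker 3 = 4.
The 6 still-open variables draw from only 6 values {3, 5, 6, 7, 8, 9}, so each is used; only locker 2 can be 9, hence locker 2 = 9.
locker 6 and locker 7 between them cover only {5, 8} — a naked pair. Remove those values from locker 1, locker 5.
So 6 goes to locker 1.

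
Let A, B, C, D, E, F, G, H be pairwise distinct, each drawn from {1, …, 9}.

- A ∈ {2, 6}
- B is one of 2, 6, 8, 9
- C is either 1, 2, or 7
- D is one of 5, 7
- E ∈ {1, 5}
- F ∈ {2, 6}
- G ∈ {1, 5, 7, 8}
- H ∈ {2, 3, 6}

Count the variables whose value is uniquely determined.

The 8 variables draw from only 8 values {1, 2, 3, 5, 6, 7, 8, 9}, so each is used; only H can be 3, hence H = 3.
Among the 7 still-open variables, 9 fits only B (and all 7 values in {1, 2, 5, 6, 7, 8, 9} must be used), so B = 9.
Among the 6 still-open variables, 8 fits only G (and all 6 values in {1, 2, 5, 6, 7, 8} must be used), so G = 8.
A and F between them cover only {2, 6} — a naked pair. Remove those values from C.
Determined: B=9, G=8, H=3. The other variables each still have more than one consistent value. That makes 3.

3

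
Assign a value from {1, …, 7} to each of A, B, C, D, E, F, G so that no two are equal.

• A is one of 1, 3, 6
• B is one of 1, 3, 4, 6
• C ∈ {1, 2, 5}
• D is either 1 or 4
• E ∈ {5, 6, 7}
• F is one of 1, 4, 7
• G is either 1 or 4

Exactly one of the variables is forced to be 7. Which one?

Among the 7 variables, 2 fits only C (and all 7 values in {1, 2, 3, 4, 5, 6, 7} must be used), so C = 2.
Among the 6 still-open variables, 5 fits only E (and all 6 values in {1, 3, 4, 5, 6, 7} must be used), so E = 5.
Among the 5 still-open variables, 7 fits only F (and all 5 values in {1, 3, 4, 6, 7} must be used), so F = 7.

F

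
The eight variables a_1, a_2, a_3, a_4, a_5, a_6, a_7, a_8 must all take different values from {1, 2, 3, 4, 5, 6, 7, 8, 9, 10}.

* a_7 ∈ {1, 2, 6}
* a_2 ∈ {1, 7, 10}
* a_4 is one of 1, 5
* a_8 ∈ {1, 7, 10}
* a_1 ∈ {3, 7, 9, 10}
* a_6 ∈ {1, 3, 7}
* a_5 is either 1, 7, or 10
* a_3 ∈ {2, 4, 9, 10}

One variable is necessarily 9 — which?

a_2, a_5, a_8 share exactly the 3 values {1, 7, 10}; by pigeonhole those values go to them, so strike 1, 7, 10 from a_1, a_3, a_4, a_6, a_7.
That leaves a_4 = 5.
a_6 must be 3 (only option left). Strike 3 from a_1.
So 9 goes to a_1.

a_1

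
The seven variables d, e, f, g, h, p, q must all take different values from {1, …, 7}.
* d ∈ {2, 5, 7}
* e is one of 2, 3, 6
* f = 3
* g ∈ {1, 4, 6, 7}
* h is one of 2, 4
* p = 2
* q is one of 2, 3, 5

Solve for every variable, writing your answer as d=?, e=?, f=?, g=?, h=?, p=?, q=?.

f must be 3 (only option left). Strike 3 from e, q.
That leaves p = 2. Remove 2 from d, e, h, q.
q must be 5 (only option left). Remove 5 from d.
That leaves d = 7. Remove 7 from g.
That leaves e = 6. Eliminate 6 elsewhere: g.
h has just one choice, so h = 4. So g can't be 4.
g must be 1 (only option left).

d=7, e=6, f=3, g=1, h=4, p=2, q=5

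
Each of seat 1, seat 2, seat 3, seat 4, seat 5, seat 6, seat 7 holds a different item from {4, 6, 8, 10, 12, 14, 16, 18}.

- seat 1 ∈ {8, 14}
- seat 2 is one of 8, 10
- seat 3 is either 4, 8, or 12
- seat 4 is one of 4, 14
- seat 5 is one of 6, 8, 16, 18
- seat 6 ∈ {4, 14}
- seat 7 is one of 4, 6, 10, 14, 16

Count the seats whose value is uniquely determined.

3

seat 4 and seat 6 share exactly the 2 values {4, 14}; by pigeonhole those values go to them, so strike 4, 14 from seat 1, seat 3, seat 7.
seat 1's domain is down to {8}, so seat 1 = 8. Eliminate 8 elsewhere: seat 2, seat 3, seat 5.
That leaves seat 2 = 10. Strike 10 from seat 7.
seat 3's domain is down to {12}, so seat 3 = 12.
Determined: seat 1=8, seat 2=10, seat 3=12. The other seats each still have more than one consistent value. That makes 3.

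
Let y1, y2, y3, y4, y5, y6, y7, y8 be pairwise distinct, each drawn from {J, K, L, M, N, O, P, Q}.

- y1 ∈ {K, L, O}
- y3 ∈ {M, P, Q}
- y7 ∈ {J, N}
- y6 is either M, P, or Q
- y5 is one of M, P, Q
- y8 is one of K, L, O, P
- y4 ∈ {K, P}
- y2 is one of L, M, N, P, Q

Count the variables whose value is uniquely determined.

The 8 variables draw from only 8 values {J, K, L, M, N, O, P, Q}, so each is used; only y7 can be J, hence y7 = J.
The 7 still-open variables together cover exactly {K, L, M, N, O, P, Q} — 7 values for 7 variables — and N appears only in y2's list, so y2 = N.
The 3 variables y3, y5, y6 are confined to {M, P, Q}, which locks those values in; drop them from y4, y8.
y4's domain is down to {K}, so y4 = K. Strike K from y1, y8.
Determined: y2=N, y4=K, y7=J. The other variables each still have more than one consistent value. That makes 3.

3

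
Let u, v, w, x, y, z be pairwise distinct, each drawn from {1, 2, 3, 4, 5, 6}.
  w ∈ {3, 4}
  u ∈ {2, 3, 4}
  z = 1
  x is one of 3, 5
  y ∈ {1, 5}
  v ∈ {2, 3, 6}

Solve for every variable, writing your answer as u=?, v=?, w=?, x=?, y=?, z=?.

u=2, v=6, w=4, x=3, y=5, z=1

z has just one choice, so z = 1. Strike 1 from y.
y's domain is down to {5}, so y = 5. Remove 5 from x.
x's domain is down to {3}, so x = 3. Eliminate 3 elsewhere: u, v, w.
w has just one choice, so w = 4. Eliminate 4 elsewhere: u.
u has just one choice, so u = 2. So v can't be 2.
v's domain is down to {6}, so v = 6.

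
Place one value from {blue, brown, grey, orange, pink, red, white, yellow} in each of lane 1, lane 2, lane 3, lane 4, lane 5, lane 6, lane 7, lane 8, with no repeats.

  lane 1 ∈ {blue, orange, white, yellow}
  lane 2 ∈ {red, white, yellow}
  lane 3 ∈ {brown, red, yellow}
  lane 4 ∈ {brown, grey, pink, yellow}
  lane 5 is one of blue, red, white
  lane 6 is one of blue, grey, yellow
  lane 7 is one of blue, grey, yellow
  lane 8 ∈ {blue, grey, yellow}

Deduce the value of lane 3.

The 8 variables draw from only 8 values {blue, brown, grey, orange, pink, red, white, yellow}, so each is used; only lane 1 can be orange, hence lane 1 = orange.
Among the 7 still-open variables, pink fits only lane 4 (and all 7 values in {blue, brown, grey, pink, red, white, yellow} must be used), so lane 4 = pink.
The 6 still-open variables draw from only 6 values {blue, brown, grey, red, white, yellow}, so each is used; only lane 3 can be brown, hence lane 3 = brown.

brown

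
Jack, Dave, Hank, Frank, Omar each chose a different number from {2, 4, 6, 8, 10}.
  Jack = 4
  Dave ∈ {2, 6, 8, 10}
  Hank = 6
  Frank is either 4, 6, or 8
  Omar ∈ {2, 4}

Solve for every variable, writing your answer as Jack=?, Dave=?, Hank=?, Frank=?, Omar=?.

Jack=4, Dave=10, Hank=6, Frank=8, Omar=2

Jack's domain is down to {4}, so Jack = 4. Eliminate 4 elsewhere: Frank, Omar.
Hank's domain is down to {6}, so Hank = 6. So Dave, Frank can't be 6.
Frank's domain is down to {8}, so Frank = 8. Eliminate 8 elsewhere: Dave.
Omar must be 2 (only option left). Eliminate 2 elsewhere: Dave.
Dave's domain is down to {10}, so Dave = 10.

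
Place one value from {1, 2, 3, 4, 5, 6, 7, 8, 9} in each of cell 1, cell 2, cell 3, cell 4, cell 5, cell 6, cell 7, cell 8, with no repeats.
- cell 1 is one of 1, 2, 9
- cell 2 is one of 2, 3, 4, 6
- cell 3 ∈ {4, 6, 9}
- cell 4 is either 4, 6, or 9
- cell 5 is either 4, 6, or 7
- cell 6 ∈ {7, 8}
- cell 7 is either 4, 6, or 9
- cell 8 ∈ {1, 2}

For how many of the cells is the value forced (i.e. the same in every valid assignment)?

3

The 8 variables draw from only 8 values {1, 2, 3, 4, 6, 7, 8, 9}, so each is used; only cell 2 can be 3, hence cell 2 = 3.
Among the 7 still-open variables, 8 fits only cell 6 (and all 7 values in {1, 2, 4, 6, 7, 8, 9} must be used), so cell 6 = 8.
Among the 6 still-open variables, 7 fits only cell 5 (and all 6 values in {1, 2, 4, 6, 7, 9} must be used), so cell 5 = 7.
The 3 variables cell 3, cell 4, cell 7 are confined to {4, 6, 9}, which locks those values in; drop them from cell 1.
Determined: cell 2=3, cell 5=7, cell 6=8. The other cells each still have more than one consistent value. That makes 3.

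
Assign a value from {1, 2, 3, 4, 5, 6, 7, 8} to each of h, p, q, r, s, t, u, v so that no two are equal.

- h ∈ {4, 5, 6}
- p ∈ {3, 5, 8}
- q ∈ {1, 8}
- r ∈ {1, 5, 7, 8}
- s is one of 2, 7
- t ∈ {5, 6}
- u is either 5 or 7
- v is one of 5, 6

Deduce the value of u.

Among the 8 variables, 2 fits only s (and all 8 values in {1, 2, 3, 4, 5, 6, 7, 8} must be used), so s = 2.
The 7 still-open variables together cover exactly {1, 3, 4, 5, 6, 7, 8} — 7 values for 7 variables — and 3 appears only in p's list, so p = 3.
The 6 still-open variables draw from only 6 values {1, 4, 5, 6, 7, 8}, so each is used; only h can be 4, hence h = 4.
t and v between them cover only {5, 6} — a naked pair. Remove those values from r, u.
So u = 7.

7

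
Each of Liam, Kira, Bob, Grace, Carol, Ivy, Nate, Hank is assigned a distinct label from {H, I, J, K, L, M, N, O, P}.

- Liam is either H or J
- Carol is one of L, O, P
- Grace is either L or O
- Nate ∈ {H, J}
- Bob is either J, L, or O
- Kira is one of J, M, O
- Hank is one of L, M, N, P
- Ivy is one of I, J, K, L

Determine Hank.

N

Liam and Nate share exactly the 2 values {H, J}; by pigeonhole those values go to them, so strike H, J from Kira, Bob, Ivy.
The 2 variables Bob and Grace are confined to {L, O}, which locks those values in; drop them from Kira, Carol, Ivy, Hank.
Kira has just one choice, so Kira = M. Eliminate M elsewhere: Hank.
Carol's domain is down to {P}, so Carol = P. Remove P from Hank.
So Hank = N.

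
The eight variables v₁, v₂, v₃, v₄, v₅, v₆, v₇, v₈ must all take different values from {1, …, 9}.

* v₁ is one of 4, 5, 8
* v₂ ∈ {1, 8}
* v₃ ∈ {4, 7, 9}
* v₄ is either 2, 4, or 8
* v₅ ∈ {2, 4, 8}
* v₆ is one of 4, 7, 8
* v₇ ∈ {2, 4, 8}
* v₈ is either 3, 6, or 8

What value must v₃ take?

v₄, v₅, v₇ share exactly the 3 values {2, 4, 8}; by pigeonhole those values go to them, so strike 2, 4, 8 from v₁, v₂, v₃, v₆, v₈.
That leaves v₁ = 5.
v₂ must be 1 (only option left).
v₆ has just one choice, so v₆ = 7. So v₃ can't be 7.
So v₃ = 9.

9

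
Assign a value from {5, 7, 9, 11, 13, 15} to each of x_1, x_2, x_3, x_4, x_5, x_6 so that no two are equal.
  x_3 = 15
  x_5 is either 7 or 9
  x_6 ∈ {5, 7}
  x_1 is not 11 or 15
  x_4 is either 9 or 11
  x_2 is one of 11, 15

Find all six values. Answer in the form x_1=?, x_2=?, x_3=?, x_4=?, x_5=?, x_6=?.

x_3 must be 15 (only option left). Remove 15 from x_2.
That leaves x_2 = 11. Eliminate 11 elsewhere: x_4.
x_4 has just one choice, so x_4 = 9. Strike 9 from x_1, x_5.
x_5 must be 7 (only option left). So x_1, x_6 can't be 7.
x_6 must be 5 (only option left). Eliminate 5 elsewhere: x_1.
x_1's domain is down to {13}, so x_1 = 13.

x_1=13, x_2=11, x_3=15, x_4=9, x_5=7, x_6=5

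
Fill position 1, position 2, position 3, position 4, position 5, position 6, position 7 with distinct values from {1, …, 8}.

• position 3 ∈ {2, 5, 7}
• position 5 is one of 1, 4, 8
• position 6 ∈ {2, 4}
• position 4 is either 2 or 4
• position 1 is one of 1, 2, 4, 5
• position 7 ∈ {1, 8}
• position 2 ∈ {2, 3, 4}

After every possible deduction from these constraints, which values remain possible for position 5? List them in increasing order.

1, 8

The 7 variables draw from only 7 values {1, 2, 3, 4, 5, 7, 8}, so each is used; only position 2 can be 3, hence position 2 = 3.
The 6 still-open variables draw from only 6 values {1, 2, 4, 5, 7, 8}, so each is used; only position 3 can be 7, hence position 3 = 7.
The 5 still-open variables together cover exactly {1, 2, 4, 5, 8} — 5 values for 5 variables — and 5 appears only in position 1's list, so position 1 = 5.
position 4 and position 6 share exactly the 2 values {2, 4}; by pigeonhole those values go to them, so strike 2, 4 from position 5.
No further eliminations apply; position 5 can still be any of 1, 8.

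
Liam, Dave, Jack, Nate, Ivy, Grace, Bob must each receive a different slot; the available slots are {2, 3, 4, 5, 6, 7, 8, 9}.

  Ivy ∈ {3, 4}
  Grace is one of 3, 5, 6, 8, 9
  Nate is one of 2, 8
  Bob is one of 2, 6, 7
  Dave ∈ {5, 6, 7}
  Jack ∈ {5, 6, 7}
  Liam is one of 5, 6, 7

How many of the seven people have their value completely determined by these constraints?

2

Liam, Dave, Jack between them cover only {5, 6, 7} — a naked triple. Remove those values from Grace, Bob.
That leaves Bob = 2. So Nate can't be 2.
Nate's domain is down to {8}, so Nate = 8. Eliminate 8 elsewhere: Grace.
Determined: Nate=8, Bob=2. The other people each still have more than one consistent value. That makes 2.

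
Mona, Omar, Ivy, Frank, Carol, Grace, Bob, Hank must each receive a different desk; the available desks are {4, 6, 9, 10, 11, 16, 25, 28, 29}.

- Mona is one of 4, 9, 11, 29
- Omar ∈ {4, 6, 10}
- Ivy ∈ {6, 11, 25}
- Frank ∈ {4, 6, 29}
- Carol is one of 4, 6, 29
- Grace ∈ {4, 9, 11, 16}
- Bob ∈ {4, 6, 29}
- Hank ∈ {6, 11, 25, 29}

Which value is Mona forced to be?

9

Among the 8 variables, 10 fits only Omar (and all 8 values in {4, 6, 9, 10, 11, 16, 25, 29} must be used), so Omar = 10.
Among the 7 still-open variables, 16 fits only Grace (and all 7 values in {4, 6, 9, 11, 16, 25, 29} must be used), so Grace = 16.
The 6 still-open variables draw from only 6 values {4, 6, 9, 11, 25, 29}, so each is used; only Mona can be 9, hence Mona = 9.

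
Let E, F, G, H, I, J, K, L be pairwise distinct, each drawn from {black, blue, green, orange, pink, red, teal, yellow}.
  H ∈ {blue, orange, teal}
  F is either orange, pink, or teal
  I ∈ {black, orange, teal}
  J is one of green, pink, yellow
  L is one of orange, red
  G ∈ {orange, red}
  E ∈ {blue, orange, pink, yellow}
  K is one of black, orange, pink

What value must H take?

blue

The 8 variables draw from only 8 values {black, blue, green, orange, pink, red, teal, yellow}, so each is used; only J can be green, hence J = green.
The 7 still-open variables draw from only 7 values {black, blue, orange, pink, red, teal, yellow}, so each is used; only E can be yellow, hence E = yellow.
The 6 still-open variables draw from only 6 values {black, blue, orange, pink, red, teal}, so each is used; only H can be blue, hence H = blue.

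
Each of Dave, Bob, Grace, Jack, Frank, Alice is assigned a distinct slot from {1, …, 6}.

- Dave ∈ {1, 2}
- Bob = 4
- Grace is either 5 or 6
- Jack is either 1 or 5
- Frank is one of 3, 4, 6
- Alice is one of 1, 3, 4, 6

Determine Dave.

2

Bob has just one choice, so Bob = 4. Eliminate 4 elsewhere: Frank, Alice.
The 5 still-open variables draw from only 5 values {1, 2, 3, 5, 6}, so each is used; only Dave can be 2, hence Dave = 2.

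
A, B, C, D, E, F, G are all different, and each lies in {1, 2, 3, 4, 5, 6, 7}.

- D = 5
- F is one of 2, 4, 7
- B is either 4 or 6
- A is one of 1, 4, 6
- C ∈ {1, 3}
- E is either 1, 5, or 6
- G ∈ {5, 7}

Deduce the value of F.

D has just one choice, so D = 5. Remove 5 from E, G.
G's domain is down to {7}, so G = 7. Remove 7 from F.
The 5 still-open variables together cover exactly {1, 2, 3, 4, 6} — 5 values for 5 variables — and 2 appears only in F's list, so F = 2.

2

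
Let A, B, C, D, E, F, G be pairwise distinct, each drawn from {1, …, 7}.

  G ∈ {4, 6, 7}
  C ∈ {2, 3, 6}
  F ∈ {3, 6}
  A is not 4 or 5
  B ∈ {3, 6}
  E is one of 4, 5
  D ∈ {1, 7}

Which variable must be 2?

C

Among the 7 variables, 5 fits only E (and all 7 values in {1, 2, 3, 4, 5, 6, 7} must be used), so E = 5.
The 6 still-open variables together cover exactly {1, 2, 3, 4, 6, 7} — 6 values for 6 variables — and 4 appears only in G's list, so G = 4.
B and F share exactly the 2 values {3, 6}; by pigeonhole those values go to them, so strike 3, 6 from A, C.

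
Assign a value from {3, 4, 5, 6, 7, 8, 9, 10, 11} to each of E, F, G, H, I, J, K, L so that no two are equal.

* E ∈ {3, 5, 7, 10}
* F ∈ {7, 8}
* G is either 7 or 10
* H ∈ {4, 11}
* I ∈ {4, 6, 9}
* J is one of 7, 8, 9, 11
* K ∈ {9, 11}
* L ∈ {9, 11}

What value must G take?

10

The 2 variables K and L are confined to {9, 11}, which locks those values in; drop them from H, I, J.
That leaves H = 4. Eliminate 4 elsewhere: I.
I's domain is down to {6}, so I = 6.
F and J between them cover only {7, 8} — a naked pair. Remove those values from E, G.
So G = 10.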